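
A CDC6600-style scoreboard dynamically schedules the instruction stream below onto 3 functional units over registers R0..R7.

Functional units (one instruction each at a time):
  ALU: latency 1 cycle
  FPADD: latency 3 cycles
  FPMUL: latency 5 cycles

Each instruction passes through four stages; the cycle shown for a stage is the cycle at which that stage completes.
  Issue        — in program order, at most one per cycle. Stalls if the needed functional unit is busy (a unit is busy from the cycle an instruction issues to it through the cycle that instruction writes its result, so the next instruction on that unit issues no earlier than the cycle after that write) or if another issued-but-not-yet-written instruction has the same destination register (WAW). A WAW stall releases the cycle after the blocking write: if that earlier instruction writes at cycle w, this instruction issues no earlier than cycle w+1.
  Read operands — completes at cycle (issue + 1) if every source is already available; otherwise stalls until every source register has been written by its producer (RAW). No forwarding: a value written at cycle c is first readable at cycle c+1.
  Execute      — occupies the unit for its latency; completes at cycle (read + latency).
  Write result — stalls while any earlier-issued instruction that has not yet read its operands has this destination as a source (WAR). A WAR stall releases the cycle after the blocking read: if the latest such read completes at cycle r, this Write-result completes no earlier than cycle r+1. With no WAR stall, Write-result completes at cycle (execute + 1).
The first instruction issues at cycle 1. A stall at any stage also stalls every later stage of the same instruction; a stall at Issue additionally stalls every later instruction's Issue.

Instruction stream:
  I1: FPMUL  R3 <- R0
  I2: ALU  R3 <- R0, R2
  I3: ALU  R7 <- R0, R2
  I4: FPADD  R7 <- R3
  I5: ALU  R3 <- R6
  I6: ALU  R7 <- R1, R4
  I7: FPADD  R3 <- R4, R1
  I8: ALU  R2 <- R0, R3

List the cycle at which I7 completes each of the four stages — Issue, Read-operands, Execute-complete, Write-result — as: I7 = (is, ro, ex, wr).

I7 = (24, 25, 28, 29)

[I1] 1/2/7/8
[I2] 9/10/11/12  (WAW R3: wait I1 write@8)
[I3] 13/14/15/16  (struct: ALU busy until I2 writes@12)
[I4] 17/18/21/22  (WAW R7: wait I3 write@16)
[I5] 18/19/20/21
[I6] 23/24/25/26  (WAW R7: wait I4 write@22)
[I7] 24/25/28/29
[I8] 27/30/31/32  (struct: ALU busy until I6 writes@26; RAW R3: wait I7 write@29)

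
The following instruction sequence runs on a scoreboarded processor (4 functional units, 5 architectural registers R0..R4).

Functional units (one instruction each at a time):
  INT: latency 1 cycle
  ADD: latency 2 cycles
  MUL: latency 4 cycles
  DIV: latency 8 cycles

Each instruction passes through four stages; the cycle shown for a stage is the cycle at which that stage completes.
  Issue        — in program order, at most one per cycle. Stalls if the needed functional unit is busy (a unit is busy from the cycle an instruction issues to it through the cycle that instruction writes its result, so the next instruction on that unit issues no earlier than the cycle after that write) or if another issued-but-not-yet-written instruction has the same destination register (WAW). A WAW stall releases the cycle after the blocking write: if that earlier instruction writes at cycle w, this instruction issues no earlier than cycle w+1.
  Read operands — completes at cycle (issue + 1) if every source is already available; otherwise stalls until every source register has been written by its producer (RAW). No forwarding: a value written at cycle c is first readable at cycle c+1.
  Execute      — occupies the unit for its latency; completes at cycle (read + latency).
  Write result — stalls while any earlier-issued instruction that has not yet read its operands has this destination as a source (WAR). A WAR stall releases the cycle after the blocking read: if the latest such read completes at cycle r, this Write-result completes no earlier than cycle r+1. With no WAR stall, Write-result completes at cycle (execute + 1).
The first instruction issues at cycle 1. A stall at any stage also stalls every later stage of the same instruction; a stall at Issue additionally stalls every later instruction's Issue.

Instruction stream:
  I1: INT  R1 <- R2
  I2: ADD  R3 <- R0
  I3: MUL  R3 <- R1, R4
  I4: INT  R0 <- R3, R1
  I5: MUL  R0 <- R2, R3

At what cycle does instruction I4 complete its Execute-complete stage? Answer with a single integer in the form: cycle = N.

cycle 1: I1→INT
cycle 2: I1 RO · I2→ADD
cycle 3: I1 EX · I2 RO
cycle 4: I1 WR R1
cycle 5: I2 EX
cycle 6: I2 WR R3
cycle 7: I3→MUL
cycle 8: I3 RO · I4→INT
cycle 12: I3 EX
cycle 13: I3 WR R3
cycle 14: I4 RO
cycle 15: I4 EX
cycle 16: I4 WR R0
cycle 17: I5→MUL
cycle 18: I5 RO
cycle 22: I5 EX
cycle 23: I5 WR R0

cycle = 15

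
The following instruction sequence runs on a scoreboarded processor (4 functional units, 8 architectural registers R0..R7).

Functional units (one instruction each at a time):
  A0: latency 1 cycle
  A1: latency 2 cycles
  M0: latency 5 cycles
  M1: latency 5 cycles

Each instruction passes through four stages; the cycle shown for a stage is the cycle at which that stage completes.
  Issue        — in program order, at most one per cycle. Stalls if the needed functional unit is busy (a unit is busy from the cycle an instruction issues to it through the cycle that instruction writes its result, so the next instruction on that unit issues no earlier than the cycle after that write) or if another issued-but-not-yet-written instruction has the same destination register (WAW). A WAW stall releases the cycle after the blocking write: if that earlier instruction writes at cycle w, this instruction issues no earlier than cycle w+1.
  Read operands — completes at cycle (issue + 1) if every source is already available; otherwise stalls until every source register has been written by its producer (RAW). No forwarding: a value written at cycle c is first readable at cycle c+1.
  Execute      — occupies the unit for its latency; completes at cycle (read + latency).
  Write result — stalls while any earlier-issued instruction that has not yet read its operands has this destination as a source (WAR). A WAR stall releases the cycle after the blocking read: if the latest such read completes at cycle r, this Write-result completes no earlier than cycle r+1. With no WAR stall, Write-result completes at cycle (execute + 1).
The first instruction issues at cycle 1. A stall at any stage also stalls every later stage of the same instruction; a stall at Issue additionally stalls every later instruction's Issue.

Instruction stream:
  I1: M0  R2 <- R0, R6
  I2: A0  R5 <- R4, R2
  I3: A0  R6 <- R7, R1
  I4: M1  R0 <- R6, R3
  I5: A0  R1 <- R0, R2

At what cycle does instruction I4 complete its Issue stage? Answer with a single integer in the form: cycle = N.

c1: I1→M0
c2: I1 RO; I2→A0
c7: I1 EX
c8: I1 WR R2
c9: I2 RO
c10: I2 EX
c11: I2 WR R5
c12: I3→A0
c13: I3 RO; I4→M1
c14: I3 EX
c15: I3 WR R6
c16: I4 RO; I5→A0
c21: I4 EX
c22: I4 WR R0
c23: I5 RO
c24: I5 EX
c25: I5 WR R1

cycle = 13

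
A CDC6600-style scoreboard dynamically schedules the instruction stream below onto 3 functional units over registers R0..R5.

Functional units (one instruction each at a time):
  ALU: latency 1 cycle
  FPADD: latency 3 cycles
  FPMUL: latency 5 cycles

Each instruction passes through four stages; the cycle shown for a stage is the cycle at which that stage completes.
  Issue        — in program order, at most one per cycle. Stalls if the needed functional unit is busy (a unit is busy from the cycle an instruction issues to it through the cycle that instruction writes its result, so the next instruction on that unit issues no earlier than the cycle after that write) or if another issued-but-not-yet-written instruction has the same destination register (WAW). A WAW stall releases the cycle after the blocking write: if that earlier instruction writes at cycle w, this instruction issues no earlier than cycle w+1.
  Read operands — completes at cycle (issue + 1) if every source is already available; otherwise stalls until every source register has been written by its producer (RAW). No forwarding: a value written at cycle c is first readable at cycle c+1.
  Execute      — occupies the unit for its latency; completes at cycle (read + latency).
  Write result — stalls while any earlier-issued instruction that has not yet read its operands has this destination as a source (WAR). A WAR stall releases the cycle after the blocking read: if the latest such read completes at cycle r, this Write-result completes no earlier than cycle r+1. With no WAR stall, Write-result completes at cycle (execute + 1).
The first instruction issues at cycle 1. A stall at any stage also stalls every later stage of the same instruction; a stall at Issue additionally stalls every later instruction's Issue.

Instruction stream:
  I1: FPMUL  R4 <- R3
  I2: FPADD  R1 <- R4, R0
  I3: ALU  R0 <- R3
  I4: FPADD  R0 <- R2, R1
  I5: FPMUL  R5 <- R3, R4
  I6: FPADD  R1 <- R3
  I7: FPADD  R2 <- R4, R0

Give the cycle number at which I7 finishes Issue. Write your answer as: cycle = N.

c1: I1 issues→FPMUL
c2: I1 reads · I2 issues→FPADD
c3: I3 issues→ALU
c4: I3 reads
c5: I3 exec-done
c7: I1 exec-done
c8: I1 writes R4
c9: I2 reads
c10: I3 writes R0
c12: I2 exec-done
c13: I2 writes R1
c14: I4 issues→FPADD
c15: I4 reads · I5 issues→FPMUL
c16: I5 reads
c18: I4 exec-done
c19: I4 writes R0
c20: I6 issues→FPADD
c21: I5 exec-done · I6 reads
c22: I5 writes R5
c24: I6 exec-done
c25: I6 writes R1
c26: I7 issues→FPADD
c27: I7 reads
c30: I7 exec-done
c31: I7 writes R2

cycle = 26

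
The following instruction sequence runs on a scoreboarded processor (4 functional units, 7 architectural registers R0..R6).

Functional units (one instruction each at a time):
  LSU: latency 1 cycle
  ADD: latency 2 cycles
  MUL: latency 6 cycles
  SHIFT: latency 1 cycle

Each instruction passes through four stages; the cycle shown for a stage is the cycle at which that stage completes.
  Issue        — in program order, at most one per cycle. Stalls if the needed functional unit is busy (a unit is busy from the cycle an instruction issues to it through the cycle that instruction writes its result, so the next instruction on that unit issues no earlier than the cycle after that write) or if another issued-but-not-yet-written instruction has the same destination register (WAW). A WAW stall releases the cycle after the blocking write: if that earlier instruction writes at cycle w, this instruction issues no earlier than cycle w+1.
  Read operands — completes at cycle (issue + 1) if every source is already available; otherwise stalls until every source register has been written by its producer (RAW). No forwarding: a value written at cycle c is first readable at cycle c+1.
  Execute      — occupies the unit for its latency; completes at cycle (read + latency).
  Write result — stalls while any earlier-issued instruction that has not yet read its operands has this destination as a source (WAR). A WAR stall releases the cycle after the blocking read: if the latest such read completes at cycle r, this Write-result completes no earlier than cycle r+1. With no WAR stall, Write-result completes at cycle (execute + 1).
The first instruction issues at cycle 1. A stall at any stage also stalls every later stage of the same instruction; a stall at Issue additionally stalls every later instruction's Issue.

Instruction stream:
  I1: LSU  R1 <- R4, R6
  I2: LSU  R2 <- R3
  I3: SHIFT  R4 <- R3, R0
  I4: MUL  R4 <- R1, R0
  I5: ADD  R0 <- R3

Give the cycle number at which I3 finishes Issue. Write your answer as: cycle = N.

1) issue 1, read 2, done 3, write 4
2) issue 5, read 6, done 7, write 8  <struct: LSU busy until I1 writes@4>
3) issue 6, read 7, done 8, write 9
4) issue 10, read 11, done 17, write 18  <WAW R4: wait I3 write@9>
5) issue 11, read 12, done 14, write 15

cycle = 6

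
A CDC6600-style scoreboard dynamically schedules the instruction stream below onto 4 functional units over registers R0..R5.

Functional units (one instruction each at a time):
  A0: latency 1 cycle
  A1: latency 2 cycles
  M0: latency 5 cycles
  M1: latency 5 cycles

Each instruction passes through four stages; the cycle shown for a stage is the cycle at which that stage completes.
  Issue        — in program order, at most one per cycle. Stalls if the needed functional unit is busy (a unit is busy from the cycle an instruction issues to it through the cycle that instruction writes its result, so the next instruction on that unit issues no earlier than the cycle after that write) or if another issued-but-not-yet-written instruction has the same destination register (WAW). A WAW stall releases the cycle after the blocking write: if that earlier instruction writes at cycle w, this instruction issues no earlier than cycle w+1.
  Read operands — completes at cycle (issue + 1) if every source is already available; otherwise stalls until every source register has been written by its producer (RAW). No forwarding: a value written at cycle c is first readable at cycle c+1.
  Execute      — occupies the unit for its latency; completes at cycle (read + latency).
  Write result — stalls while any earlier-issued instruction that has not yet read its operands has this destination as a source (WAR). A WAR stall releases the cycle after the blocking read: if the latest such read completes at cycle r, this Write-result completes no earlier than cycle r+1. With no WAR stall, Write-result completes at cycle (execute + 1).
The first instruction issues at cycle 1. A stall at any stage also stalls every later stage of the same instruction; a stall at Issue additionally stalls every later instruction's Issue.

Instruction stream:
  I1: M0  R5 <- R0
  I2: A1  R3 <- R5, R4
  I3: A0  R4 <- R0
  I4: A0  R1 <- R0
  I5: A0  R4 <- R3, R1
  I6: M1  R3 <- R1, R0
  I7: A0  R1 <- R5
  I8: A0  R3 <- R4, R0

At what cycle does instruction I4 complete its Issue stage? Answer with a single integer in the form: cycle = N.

[1] I1 issues→M0
[2] I1 reads; I2 issues→A1
[3] I3 issues→A0
[4] I3 reads
[5] I3 exec-done
[7] I1 exec-done
[8] I1 writes R5
[9] I2 reads
[10] I3 writes R4
[11] I2 exec-done; I4 issues→A0
[12] I2 writes R3; I4 reads
[13] I4 exec-done
[14] I4 writes R1
[15] I5 issues→A0
[16] I5 reads; I6 issues→M1
[17] I5 exec-done; I6 reads
[18] I5 writes R4
[19] I7 issues→A0
[20] I7 reads
[21] I7 exec-done
[22] I6 exec-done; I7 writes R1
[23] I6 writes R3
[24] I8 issues→A0
[25] I8 reads
[26] I8 exec-done
[27] I8 writes R3

cycle = 11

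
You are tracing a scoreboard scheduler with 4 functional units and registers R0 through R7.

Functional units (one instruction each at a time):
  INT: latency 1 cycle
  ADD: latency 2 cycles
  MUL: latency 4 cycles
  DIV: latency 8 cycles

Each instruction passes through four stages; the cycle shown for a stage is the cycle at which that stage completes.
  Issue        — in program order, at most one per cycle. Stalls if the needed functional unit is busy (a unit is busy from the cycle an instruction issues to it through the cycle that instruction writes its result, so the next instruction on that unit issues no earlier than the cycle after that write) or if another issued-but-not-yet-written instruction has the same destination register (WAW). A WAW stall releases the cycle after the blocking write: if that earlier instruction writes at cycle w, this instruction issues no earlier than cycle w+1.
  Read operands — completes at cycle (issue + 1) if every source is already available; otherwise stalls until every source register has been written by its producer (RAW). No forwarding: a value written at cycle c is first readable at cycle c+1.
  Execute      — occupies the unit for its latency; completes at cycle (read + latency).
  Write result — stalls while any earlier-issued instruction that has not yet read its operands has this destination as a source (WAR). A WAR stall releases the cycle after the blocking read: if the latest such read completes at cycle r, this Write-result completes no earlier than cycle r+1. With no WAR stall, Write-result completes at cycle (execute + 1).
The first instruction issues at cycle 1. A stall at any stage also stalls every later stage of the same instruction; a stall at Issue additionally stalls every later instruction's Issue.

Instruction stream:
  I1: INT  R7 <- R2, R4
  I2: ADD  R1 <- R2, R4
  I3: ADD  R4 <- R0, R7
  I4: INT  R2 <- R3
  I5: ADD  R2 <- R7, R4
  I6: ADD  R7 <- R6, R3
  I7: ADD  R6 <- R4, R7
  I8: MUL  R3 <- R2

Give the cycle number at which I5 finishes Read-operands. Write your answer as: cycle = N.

cycle 1: I1 dispatched to INT
cycle 2: I1 operands ready · I2 dispatched to ADD
cycle 3: I1 complete · I2 operands ready
cycle 4: R7←I1
cycle 5: I2 complete
cycle 6: R1←I2
cycle 7: I3 dispatched to ADD
cycle 8: I3 operands ready · I4 dispatched to INT
cycle 9: I4 operands ready
cycle 10: I3 complete · I4 complete
cycle 11: R4←I3 · R2←I4
cycle 12: I5 dispatched to ADD
cycle 13: I5 operands ready
cycle 15: I5 complete
cycle 16: R2←I5
cycle 17: I6 dispatched to ADD
cycle 18: I6 operands ready
cycle 20: I6 complete
cycle 21: R7←I6
cycle 22: I7 dispatched to ADD
cycle 23: I7 operands ready · I8 dispatched to MUL
cycle 24: I8 operands ready
cycle 25: I7 complete
cycle 26: R6←I7
cycle 28: I8 complete
cycle 29: R3←I8

cycle = 13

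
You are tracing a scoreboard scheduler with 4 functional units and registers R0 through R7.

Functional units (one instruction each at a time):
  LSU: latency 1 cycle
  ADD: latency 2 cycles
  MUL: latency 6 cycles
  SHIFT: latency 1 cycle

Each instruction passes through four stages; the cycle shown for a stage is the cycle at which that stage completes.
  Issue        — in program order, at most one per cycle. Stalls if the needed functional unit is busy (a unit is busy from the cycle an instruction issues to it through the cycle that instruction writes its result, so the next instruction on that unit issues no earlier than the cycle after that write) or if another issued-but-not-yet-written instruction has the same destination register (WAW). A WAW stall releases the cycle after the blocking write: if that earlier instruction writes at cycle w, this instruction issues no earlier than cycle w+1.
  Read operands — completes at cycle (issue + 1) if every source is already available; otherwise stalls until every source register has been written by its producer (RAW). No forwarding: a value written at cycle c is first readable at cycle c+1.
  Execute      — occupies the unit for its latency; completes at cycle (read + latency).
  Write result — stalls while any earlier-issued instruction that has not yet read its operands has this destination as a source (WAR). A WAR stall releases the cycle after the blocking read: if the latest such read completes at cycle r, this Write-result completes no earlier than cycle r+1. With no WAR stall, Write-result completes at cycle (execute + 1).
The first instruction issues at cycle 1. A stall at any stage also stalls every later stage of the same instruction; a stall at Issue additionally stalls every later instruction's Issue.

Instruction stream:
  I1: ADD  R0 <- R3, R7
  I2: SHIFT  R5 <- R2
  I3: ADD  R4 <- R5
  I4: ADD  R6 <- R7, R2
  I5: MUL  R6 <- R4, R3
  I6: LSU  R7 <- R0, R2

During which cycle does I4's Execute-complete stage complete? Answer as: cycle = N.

cycle = 14

[1] I1 issues→ADD
[2] I1 reads, I2 issues→SHIFT
[3] I2 reads
[4] I1 exec-done, I2 exec-done
[5] I1 writes R0, I2 writes R5
[6] I3 issues→ADD
[7] I3 reads
[9] I3 exec-done
[10] I3 writes R4
[11] I4 issues→ADD
[12] I4 reads
[14] I4 exec-done
[15] I4 writes R6
[16] I5 issues→MUL
[17] I5 reads, I6 issues→LSU
[18] I6 reads
[19] I6 exec-done
[20] I6 writes R7
[23] I5 exec-done
[24] I5 writes R6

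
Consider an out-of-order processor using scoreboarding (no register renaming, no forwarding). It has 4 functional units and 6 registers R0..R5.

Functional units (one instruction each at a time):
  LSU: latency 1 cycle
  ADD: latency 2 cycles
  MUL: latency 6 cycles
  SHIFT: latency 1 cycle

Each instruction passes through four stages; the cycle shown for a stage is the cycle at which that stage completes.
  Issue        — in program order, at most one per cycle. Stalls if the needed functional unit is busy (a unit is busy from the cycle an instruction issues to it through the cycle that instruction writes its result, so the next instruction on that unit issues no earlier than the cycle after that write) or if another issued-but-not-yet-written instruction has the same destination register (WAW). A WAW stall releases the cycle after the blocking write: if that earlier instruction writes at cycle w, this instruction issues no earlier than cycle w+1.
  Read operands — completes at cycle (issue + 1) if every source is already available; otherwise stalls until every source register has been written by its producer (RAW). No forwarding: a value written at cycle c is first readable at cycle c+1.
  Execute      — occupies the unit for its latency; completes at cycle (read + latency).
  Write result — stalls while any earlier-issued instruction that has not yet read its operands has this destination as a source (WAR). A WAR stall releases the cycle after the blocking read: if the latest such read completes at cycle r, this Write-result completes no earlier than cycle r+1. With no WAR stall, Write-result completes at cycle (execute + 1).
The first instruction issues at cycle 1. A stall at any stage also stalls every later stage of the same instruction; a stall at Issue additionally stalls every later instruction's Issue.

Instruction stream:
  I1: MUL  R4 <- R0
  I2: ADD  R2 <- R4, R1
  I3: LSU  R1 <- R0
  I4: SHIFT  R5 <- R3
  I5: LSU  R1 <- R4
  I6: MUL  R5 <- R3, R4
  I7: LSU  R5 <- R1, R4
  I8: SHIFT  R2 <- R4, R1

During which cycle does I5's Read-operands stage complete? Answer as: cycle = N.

cycle = 13

c1: I1→MUL
c2: I1 RO · I2→ADD
c3: I3→LSU
c4: I3 RO · I4→SHIFT
c5: I3 EX · I4 RO
c6: I4 EX
c7: I4 WR R5
c8: I1 EX
c9: I1 WR R4
c10: I2 RO
c11: I3 WR R1
c12: I2 EX · I5→LSU
c13: I2 WR R2 · I5 RO · I6→MUL
c14: I5 EX · I6 RO
c15: I5 WR R1
c20: I6 EX
c21: I6 WR R5
c22: I7→LSU
c23: I7 RO · I8→SHIFT
c24: I7 EX · I8 RO
c25: I7 WR R5 · I8 EX
c26: I8 WR R2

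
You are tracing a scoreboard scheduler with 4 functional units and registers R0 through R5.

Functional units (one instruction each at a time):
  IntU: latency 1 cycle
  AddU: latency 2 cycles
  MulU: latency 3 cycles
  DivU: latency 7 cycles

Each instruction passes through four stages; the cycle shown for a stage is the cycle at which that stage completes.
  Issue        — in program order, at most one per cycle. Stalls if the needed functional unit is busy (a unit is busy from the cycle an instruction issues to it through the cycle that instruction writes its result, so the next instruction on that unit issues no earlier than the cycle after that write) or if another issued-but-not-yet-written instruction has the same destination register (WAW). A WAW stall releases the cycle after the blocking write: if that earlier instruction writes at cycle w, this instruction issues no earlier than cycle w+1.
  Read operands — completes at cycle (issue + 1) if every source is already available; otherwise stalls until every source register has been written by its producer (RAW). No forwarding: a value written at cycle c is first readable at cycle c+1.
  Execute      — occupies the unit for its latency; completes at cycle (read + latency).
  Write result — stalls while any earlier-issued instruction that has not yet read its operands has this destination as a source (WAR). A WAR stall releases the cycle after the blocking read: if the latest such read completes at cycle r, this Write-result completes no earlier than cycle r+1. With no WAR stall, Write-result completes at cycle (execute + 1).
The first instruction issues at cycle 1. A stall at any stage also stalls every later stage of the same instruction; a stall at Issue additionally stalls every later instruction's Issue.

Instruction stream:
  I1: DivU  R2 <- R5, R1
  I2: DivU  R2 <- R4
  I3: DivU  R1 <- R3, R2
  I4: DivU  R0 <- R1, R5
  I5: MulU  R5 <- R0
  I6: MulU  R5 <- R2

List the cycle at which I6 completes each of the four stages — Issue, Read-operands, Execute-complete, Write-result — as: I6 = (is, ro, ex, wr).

c1: issue I1 (DivU)
c2: I1 read-ops
c9: I1 finished on DivU
c10: I1→R2
c11: issue I2 (DivU)
c12: I2 read-ops
c19: I2 finished on DivU
c20: I2→R2
c21: issue I3 (DivU)
c22: I3 read-ops
c29: I3 finished on DivU
c30: I3→R1
c31: issue I4 (DivU)
c32: I4 read-ops; issue I5 (MulU)
c39: I4 finished on DivU
c40: I4→R0
c41: I5 read-ops
c44: I5 finished on MulU
c45: I5→R5
c46: issue I6 (MulU)
c47: I6 read-ops
c50: I6 finished on MulU
c51: I6→R5

I6 = (46, 47, 50, 51)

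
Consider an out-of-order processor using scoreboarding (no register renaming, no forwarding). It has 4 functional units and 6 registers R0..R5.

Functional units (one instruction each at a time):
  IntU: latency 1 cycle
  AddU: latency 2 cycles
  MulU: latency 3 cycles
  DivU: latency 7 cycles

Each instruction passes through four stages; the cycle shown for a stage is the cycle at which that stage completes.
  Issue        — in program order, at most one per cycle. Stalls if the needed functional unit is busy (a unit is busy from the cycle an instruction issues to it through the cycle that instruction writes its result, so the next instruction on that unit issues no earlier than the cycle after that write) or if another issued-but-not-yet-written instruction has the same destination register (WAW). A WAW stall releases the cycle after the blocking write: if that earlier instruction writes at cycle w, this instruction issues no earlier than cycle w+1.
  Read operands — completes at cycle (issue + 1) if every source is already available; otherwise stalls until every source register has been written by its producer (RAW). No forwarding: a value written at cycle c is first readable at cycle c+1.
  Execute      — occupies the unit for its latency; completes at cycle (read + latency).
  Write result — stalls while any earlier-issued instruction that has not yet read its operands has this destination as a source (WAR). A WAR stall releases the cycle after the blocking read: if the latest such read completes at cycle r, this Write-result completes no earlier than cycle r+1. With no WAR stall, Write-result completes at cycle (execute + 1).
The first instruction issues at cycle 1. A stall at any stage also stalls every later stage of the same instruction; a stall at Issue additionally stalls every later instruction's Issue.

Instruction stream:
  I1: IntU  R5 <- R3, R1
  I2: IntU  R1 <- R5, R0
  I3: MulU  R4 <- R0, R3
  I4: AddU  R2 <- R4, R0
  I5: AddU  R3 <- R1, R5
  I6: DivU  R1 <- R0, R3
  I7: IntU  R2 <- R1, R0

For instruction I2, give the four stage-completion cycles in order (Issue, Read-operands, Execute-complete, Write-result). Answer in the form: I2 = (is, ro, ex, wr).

I2 = (5, 6, 7, 8)

I1: IS=1 RO=2 EX=3 WR=4
I2: IS=5 RO=6 EX=7 WR=8  [struct: IntU busy until I1 writes@4]
I3: IS=6 RO=7 EX=10 WR=11
I4: IS=7 RO=12 EX=14 WR=15  [RAW R4: wait I3 write@11]
I5: IS=16 RO=17 EX=19 WR=20  [struct: AddU busy until I4 writes@15]
I6: IS=17 RO=21 EX=28 WR=29  [RAW R3: wait I5 write@20]
I7: IS=18 RO=30 EX=31 WR=32  [RAW R1: wait I6 write@29]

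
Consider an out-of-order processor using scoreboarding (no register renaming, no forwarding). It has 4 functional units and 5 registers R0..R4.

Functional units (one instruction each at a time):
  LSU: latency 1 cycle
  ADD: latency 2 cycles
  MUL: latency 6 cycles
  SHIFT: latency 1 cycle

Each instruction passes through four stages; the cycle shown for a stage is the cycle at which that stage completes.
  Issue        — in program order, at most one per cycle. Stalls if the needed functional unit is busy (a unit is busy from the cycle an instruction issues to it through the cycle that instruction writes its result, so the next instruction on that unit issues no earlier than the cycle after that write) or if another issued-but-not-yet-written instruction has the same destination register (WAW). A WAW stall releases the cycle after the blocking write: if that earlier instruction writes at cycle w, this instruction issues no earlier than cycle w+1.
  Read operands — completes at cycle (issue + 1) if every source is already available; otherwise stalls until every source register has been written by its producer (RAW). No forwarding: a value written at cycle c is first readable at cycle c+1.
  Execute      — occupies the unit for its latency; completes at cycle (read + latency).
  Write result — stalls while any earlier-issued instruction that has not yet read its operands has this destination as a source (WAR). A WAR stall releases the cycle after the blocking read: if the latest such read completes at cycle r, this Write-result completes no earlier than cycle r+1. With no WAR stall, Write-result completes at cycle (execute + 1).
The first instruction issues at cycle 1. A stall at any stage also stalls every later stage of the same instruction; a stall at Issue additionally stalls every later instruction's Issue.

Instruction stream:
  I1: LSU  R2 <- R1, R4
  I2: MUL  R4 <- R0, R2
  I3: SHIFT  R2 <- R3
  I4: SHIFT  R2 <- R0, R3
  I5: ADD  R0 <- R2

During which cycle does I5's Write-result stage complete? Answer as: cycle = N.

cycle = 16

1) issue 1, read 2, done 3, write 4
2) issue 2, read 5, done 11, write 12  <RAW R2: wait I1 write@4>
3) issue 5, read 6, done 7, write 8  <WAW R2: wait I1 write@4>
4) issue 9, read 10, done 11, write 12  <struct: SHIFT busy until I3 writes@8>
5) issue 10, read 13, done 15, write 16  <RAW R2: wait I4 write@12>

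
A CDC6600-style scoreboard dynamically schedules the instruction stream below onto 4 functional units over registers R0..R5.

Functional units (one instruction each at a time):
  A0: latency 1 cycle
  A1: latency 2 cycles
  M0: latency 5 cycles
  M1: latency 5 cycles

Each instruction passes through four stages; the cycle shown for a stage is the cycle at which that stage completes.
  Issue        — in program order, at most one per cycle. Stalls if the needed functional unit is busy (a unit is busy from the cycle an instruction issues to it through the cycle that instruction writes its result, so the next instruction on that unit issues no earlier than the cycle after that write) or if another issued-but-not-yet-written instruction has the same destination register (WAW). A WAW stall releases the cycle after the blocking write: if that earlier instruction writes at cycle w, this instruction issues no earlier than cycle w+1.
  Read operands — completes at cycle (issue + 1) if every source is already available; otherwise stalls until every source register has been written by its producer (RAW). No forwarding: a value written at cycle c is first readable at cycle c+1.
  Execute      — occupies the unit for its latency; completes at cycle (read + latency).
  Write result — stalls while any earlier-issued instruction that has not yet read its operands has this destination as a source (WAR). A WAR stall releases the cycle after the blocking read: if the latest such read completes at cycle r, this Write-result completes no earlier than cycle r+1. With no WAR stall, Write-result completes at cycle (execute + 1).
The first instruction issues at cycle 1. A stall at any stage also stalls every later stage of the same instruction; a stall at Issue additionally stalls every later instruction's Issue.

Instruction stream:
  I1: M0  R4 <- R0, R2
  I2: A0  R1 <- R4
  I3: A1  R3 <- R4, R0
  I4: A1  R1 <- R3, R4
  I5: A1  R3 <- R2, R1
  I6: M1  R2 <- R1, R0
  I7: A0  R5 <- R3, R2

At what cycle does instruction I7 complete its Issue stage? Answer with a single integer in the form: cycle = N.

cycle = 20

cycle 1: I1→M0
cycle 2: I1 RO, I2→A0
cycle 3: I3→A1
cycle 7: I1 EX
cycle 8: I1 WR R4
cycle 9: I2 RO, I3 RO
cycle 10: I2 EX
cycle 11: I2 WR R1, I3 EX
cycle 12: I3 WR R3
cycle 13: I4→A1
cycle 14: I4 RO
cycle 16: I4 EX
cycle 17: I4 WR R1
cycle 18: I5→A1
cycle 19: I5 RO, I6→M1
cycle 20: I6 RO, I7→A0
cycle 21: I5 EX
cycle 22: I5 WR R3
cycle 25: I6 EX
cycle 26: I6 WR R2
cycle 27: I7 RO
cycle 28: I7 EX
cycle 29: I7 WR R5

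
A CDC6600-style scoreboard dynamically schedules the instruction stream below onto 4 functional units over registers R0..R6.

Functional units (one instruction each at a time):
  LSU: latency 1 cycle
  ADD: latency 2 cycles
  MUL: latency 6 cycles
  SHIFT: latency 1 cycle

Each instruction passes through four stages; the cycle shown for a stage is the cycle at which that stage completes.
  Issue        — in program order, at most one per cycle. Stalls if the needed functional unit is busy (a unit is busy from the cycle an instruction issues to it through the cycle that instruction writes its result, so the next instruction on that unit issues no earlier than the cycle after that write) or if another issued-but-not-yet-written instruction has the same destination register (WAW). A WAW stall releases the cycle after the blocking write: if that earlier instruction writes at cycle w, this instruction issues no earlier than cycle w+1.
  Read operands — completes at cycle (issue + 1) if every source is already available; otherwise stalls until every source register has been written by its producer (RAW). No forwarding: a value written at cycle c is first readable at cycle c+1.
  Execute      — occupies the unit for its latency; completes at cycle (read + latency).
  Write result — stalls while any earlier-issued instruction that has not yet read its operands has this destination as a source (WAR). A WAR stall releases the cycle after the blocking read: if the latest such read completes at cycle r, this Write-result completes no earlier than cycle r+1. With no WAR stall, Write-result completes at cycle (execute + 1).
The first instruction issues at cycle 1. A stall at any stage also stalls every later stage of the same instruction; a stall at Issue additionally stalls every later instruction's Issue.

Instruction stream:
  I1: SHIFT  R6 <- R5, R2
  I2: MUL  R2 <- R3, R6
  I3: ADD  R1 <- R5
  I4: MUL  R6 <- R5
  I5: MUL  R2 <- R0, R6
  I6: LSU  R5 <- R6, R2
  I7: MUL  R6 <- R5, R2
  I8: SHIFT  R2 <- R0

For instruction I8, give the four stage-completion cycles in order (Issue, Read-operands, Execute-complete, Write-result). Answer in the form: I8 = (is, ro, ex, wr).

I8 = (32, 33, 34, 35)

I1: IS=1 RO=2 EX=3 WR=4
I2: IS=2 RO=5 EX=11 WR=12  [RAW R6: wait I1 write@4]
I3: IS=3 RO=4 EX=6 WR=7
I4: IS=13 RO=14 EX=20 WR=21  [struct: MUL busy until I2 writes@12]
I5: IS=22 RO=23 EX=29 WR=30  [struct: MUL busy until I4 writes@21]
I6: IS=23 RO=31 EX=32 WR=33  [RAW R2: wait I5 write@30]
I7: IS=31 RO=34 EX=40 WR=41  [struct: MUL busy until I5 writes@30; RAW R5: wait I6 write@33]
I8: IS=32 RO=33 EX=34 WR=35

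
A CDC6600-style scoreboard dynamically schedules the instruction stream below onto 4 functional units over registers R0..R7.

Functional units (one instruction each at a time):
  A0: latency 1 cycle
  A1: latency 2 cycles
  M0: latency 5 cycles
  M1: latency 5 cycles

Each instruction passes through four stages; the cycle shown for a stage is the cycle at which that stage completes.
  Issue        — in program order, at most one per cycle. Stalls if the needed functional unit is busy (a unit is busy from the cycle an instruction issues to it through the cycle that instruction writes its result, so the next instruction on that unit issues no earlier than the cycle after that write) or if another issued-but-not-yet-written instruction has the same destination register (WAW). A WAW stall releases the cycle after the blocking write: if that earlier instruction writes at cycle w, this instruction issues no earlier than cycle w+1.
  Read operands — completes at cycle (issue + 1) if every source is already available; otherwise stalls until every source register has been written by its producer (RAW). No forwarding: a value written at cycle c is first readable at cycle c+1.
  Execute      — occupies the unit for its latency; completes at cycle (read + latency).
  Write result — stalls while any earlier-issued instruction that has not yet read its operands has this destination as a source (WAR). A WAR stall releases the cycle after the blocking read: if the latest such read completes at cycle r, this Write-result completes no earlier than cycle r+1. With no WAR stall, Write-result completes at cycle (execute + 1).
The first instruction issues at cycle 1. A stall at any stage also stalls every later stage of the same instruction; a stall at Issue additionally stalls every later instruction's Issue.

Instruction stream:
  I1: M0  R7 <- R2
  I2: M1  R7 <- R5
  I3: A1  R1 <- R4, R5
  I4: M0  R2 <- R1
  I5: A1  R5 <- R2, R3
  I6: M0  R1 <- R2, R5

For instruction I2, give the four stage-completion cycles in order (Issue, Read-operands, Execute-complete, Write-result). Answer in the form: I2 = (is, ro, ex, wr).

I2 = (9, 10, 15, 16)

c1: I1 dispatched to M0
c2: I1 operands ready
c7: I1 complete
c8: R7←I1
c9: I2 dispatched to M1
c10: I2 operands ready | I3 dispatched to A1
c11: I3 operands ready | I4 dispatched to M0
c13: I3 complete
c14: R1←I3
c15: I2 complete | I4 operands ready | I5 dispatched to A1
c16: R7←I2
c20: I4 complete
c21: R2←I4
c22: I5 operands ready | I6 dispatched to M0
c24: I5 complete
c25: R5←I5
c26: I6 operands ready
c31: I6 complete
c32: R1←I6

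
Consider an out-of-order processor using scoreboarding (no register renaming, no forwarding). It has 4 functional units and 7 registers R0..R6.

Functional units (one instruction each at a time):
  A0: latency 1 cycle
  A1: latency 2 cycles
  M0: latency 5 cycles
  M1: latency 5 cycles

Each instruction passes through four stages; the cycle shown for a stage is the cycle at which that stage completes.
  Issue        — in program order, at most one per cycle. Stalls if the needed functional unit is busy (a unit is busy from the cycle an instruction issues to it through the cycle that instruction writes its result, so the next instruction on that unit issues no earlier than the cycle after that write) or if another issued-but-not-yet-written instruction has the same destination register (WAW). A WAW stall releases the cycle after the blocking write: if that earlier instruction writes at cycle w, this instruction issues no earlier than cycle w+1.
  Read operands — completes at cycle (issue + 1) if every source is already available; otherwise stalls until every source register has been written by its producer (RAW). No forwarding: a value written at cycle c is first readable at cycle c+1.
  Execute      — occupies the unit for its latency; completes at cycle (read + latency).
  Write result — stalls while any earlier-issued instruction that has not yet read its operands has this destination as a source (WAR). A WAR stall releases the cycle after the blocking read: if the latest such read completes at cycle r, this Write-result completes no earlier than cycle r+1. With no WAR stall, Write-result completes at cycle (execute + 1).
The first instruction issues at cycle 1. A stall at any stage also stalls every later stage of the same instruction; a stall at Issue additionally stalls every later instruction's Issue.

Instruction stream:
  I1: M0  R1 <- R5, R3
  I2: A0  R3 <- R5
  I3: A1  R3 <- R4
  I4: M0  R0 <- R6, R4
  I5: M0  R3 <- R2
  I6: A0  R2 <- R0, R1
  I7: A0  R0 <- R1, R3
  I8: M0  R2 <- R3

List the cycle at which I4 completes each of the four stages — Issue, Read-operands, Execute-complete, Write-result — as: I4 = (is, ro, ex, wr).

I4 = (9, 10, 15, 16)

c1: I1 dispatched to M0
c2: I1 operands ready · I2 dispatched to A0
c3: I2 operands ready
c4: I2 complete
c5: R3←I2
c6: I3 dispatched to A1
c7: I1 complete · I3 operands ready
c8: R1←I1
c9: I3 complete · I4 dispatched to M0
c10: R3←I3 · I4 operands ready
c15: I4 complete
c16: R0←I4
c17: I5 dispatched to M0
c18: I5 operands ready · I6 dispatched to A0
c19: I6 operands ready
c20: I6 complete
c21: R2←I6
c22: I7 dispatched to A0
c23: I5 complete
c24: R3←I5
c25: I7 operands ready · I8 dispatched to M0
c26: I7 complete · I8 operands ready
c27: R0←I7
c31: I8 complete
c32: R2←I8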